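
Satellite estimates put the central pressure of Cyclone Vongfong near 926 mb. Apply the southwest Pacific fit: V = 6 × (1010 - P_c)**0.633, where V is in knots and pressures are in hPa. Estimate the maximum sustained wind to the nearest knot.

ΔP = 1010 − 926 = 84 mb.
84^0.633 ≈ 16.522.
V ≈ 6 × 16.522 ≈ 99.1 kt.

99 kt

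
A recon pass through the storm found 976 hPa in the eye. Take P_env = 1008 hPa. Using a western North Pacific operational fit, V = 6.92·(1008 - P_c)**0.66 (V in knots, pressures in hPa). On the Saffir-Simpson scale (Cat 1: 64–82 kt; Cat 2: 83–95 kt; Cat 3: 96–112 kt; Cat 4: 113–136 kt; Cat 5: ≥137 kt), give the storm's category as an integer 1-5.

1

ΔP = 1008 − 976 = 32 hPa.
V ≈ 6.92 × 32^0.66 = 6.92 × 9.85 ≈ 68 kt.
68 kt falls in the Category 1 band.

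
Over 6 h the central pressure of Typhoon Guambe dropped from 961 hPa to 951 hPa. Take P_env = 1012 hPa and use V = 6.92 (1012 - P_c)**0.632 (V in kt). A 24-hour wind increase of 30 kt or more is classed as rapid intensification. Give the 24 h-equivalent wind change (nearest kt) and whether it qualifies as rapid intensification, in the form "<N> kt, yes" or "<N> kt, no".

40 kt, yes

V₁: ΔP = 51, V ≈ 6.92 × 51^0.632 ≈ 83.04 kt.
V₂: ΔP = 61, V ≈ 6.92 × 61^0.632 ≈ 92.99 kt.
ΔV over 6 h = 9.95 kt → 24 h equivalent = 9.95 × 24/6 ≈ 39.80 kt.
40 kt ≥ 30 kt ⇒ rapid intensification.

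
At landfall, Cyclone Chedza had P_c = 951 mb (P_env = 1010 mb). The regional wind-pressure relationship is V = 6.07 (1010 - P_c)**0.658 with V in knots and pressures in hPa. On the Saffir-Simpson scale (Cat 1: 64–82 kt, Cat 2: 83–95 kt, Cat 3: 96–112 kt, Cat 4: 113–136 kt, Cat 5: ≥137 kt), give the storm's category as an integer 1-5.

ΔP = 1010 − 951 = 59 mb.
V ≈ 6.07 × 59^0.658 = 6.07 × 14.63 ≈ 89 kt.
89 kt falls in the Category 2 band.

2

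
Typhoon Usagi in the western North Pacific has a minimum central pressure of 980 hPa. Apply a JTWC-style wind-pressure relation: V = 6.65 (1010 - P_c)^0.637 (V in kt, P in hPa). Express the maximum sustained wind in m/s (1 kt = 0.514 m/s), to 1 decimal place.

29.8 m/s

ΔP = 1010 − 980 = 30 hPa.
V ≈ 6.65 × 30^0.637 = 6.65 × 8.728 ≈ 58.043 kt.
58.043 × 0.514 ≈ 29.83 m/s → 29.8 m/s.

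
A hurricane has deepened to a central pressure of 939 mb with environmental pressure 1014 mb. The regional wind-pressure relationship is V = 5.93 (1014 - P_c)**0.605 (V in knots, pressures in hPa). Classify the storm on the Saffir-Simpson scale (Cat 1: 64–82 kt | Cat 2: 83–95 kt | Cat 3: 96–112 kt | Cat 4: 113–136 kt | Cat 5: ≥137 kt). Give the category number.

ΔP = 1014 − 939 = 75 mb.
V ≈ 5.93 × 75^0.605 = 5.93 × 13.63 ≈ 81 kt.
81 kt falls in the Category 1 band.

1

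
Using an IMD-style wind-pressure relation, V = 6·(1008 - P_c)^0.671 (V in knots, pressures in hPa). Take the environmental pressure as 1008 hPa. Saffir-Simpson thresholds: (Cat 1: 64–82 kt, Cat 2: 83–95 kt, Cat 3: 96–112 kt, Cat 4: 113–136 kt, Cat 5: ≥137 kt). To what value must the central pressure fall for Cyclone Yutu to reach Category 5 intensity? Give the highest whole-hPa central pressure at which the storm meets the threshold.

902 hPa

Category 5 begins at V = 137 kt.
Required ΔP = (137/6)^(1/0.671) = 22.833^1.490 ≈ 105.85 hPa.
P_c ≤ 1008 − 105.85 = 902.15, so the highest integer P_c is 902 hPa.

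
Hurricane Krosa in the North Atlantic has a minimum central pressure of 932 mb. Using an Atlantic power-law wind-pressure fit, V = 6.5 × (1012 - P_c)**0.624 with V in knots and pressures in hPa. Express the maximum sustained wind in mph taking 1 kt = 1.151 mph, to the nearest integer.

ΔP = 1012 − 932 = 80 mb.
V ≈ 6.5 × 80^0.624 = 6.5 × 15.400 ≈ 100.102 kt.
100.102 × 1.151 ≈ 115.22 mph → 115 mph.

115 mph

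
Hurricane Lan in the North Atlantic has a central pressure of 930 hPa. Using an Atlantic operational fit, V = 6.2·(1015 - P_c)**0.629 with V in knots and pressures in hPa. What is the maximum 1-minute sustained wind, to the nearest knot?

ΔP = 1015 − 930 = 85 hPa.
85^0.629 ≈ 16.353.
V ≈ 6.2 × 16.353 ≈ 101.4 kt.

101 kt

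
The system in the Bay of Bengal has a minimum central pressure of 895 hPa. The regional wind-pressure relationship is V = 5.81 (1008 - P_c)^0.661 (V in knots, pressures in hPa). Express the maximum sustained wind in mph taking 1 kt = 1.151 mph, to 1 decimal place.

152.2 mph

ΔP = 1008 − 895 = 113 hPa.
V ≈ 5.81 × 113^0.661 = 5.81 × 22.755 ≈ 132.209 kt.
132.209 × 1.151 ≈ 152.17 mph → 152.2 mph.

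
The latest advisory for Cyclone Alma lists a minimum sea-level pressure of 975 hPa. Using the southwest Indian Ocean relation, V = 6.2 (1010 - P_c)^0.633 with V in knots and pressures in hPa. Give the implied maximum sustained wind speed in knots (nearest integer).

ΔP = 1010 − 975 = 35 hPa.
35^0.633 ≈ 9.493.
V ≈ 6.2 × 9.493 ≈ 58.9 kt.

59 kt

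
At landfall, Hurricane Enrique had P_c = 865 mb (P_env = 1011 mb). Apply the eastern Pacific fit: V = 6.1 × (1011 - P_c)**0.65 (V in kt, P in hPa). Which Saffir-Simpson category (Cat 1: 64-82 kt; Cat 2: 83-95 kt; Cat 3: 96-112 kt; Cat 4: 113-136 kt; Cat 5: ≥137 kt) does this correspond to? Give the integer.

ΔP = 1011 − 865 = 146 mb.
V ≈ 6.1 × 146^0.65 = 6.1 × 25.52 ≈ 156 kt.
156 kt falls in the Category 5 band.

5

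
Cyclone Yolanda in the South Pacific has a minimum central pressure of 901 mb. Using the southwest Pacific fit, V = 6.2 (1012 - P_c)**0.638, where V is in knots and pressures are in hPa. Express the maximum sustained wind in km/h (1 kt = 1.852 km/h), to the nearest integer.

ΔP = 1012 − 901 = 111 mb.
V ≈ 6.2 × 111^0.638 = 6.2 × 20.180 ≈ 125.115 kt.
125.115 × 1.852 ≈ 231.71 km/h → 232 km/h.

232 km/h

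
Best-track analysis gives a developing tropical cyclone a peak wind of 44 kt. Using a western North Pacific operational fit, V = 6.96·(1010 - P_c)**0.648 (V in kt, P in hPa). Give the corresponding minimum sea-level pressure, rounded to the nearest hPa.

ΔP = (V / 6.96)^(1/0.648) = (44/6.96)^1.543.
44/6.96 = 6.322; 6.322^1.543 ≈ 17.21 hPa.
P_c = 1010 − 17.21 = 992.79 ≈ 993 hPa.

993 hPa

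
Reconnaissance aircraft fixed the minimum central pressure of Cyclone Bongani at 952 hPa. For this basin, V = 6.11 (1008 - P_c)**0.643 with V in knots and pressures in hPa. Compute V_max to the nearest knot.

ΔP = 1008 − 952 = 56 hPa.
56^0.643 ≈ 13.307.
V ≈ 6.11 × 13.307 ≈ 81.3 kt.

81 kt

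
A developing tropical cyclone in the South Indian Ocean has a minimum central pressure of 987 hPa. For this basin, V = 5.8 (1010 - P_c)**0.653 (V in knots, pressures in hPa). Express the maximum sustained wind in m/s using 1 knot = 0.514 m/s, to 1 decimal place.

23.1 m/s

ΔP = 1010 − 987 = 23 hPa.
V ≈ 5.8 × 23^0.653 = 5.8 × 7.748 ≈ 44.940 kt.
44.940 × 0.514 ≈ 23.10 m/s → 23.1 m/s.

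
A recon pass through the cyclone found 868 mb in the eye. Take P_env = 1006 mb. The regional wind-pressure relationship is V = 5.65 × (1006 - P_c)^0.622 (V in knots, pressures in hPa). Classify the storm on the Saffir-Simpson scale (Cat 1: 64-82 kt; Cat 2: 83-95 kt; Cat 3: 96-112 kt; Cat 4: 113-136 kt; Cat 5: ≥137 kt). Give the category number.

ΔP = 1006 − 868 = 138 mb.
V ≈ 5.65 × 138^0.622 = 5.65 × 21.43 ≈ 121 kt.
121 kt falls in the Category 4 band.

4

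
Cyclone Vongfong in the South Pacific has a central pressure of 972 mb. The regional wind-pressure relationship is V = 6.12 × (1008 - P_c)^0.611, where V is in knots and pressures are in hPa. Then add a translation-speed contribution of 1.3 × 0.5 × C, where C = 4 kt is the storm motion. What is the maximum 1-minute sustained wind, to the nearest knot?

57 kt

ΔP = 1008 − 972 = 36 mb.
36^0.611 ≈ 8.931.
V ≈ 6.12 × 8.931 ≈ 54.7 kt.
Translation term: 1.3 × 0.5 × 4 = 2.6 kt.
Corrected V ≈ 57.3 kt → 57 kt.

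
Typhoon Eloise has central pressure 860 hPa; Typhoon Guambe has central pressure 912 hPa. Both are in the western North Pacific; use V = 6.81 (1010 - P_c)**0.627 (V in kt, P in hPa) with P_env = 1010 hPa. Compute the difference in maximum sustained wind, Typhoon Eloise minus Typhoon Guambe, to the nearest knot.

Typhoon Eloise: ΔP = 150; V ≈ 6.81 × 150^0.627 ≈ 157.60 kt.
Typhoon Guambe: ΔP = 98; V ≈ 6.81 × 98^0.627 ≈ 120.68 kt.
Difference ≈ 157.60 − 120.68 = 36.92 → 37 kt.

37 kt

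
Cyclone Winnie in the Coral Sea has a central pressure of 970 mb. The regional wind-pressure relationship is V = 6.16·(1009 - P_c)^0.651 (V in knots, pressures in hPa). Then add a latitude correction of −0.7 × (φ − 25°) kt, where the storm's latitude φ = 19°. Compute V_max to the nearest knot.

ΔP = 1009 − 970 = 39 mb.
39^0.651 ≈ 10.859.
V ≈ 6.16 × 10.859 ≈ 66.9 kt.
Latitude correction: −0.7 × (19 − 25) = 4.2 kt.
Corrected V ≈ 71.1 kt → 71 kt.

71 kt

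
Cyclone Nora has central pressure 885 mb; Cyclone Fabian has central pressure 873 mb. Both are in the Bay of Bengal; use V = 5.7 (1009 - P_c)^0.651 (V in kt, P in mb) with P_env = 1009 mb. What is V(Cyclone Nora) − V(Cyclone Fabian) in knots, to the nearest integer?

Cyclone Nora: ΔP = 124; V ≈ 5.7 × 124^0.651 ≈ 131.43 kt.
Cyclone Fabian: ΔP = 136; V ≈ 5.7 × 136^0.651 ≈ 139.58 kt.
Difference ≈ 131.43 − 139.58 = -8.15 → -8 kt.

-8 kt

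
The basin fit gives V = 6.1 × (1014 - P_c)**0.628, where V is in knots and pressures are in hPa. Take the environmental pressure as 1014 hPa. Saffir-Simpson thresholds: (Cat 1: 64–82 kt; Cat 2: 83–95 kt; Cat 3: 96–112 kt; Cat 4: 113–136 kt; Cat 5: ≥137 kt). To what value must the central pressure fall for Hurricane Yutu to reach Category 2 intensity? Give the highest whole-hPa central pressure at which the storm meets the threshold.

Category 2 begins at V = 83 kt.
Required ΔP = (83/6.1)^(1/0.628) = 13.607^1.592 ≈ 63.88 hPa.
P_c ≤ 1014 − 63.88 = 950.12, so the highest integer P_c is 950 hPa.

950 hPa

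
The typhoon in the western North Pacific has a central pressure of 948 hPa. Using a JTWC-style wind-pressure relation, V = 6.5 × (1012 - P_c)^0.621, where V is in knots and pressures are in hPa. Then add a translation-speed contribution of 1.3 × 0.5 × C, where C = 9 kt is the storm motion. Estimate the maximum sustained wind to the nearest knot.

ΔP = 1012 − 948 = 64 hPa.
64^0.621 ≈ 13.232.
V ≈ 6.5 × 13.232 ≈ 86.0 kt.
Translation term: 1.3 × 0.5 × 9 = 5.85 kt.
Corrected V ≈ 91.85 kt → 92 kt.

92 kt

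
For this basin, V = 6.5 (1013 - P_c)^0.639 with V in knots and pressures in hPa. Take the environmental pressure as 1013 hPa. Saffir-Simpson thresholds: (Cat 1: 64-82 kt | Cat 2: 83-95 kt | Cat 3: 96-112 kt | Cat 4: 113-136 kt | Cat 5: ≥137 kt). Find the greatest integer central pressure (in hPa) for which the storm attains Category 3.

945 hPa

Category 3 begins at V = 96 kt.
Required ΔP = (96/6.5)^(1/0.639) = 14.769^1.565 ≈ 67.61 hPa.
P_c ≤ 1013 − 67.61 = 945.39, so the highest integer P_c is 945 hPa.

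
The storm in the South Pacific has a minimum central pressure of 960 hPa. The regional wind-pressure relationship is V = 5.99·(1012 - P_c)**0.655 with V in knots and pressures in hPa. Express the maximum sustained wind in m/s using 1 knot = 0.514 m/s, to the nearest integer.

41 m/s

ΔP = 1012 − 960 = 52 hPa.
V ≈ 5.99 × 52^0.655 = 5.99 × 13.304 ≈ 79.691 kt.
79.691 × 0.514 ≈ 40.96 m/s → 41 m/s.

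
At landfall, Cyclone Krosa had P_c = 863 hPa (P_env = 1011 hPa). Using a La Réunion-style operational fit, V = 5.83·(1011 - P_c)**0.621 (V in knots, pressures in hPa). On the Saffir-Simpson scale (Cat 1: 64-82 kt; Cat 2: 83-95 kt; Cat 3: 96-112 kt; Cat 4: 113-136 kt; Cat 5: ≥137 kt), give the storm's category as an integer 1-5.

ΔP = 1011 − 863 = 148 hPa.
V ≈ 5.83 × 148^0.621 = 5.83 × 22.27 ≈ 130 kt.
130 kt falls in the Category 4 band.

4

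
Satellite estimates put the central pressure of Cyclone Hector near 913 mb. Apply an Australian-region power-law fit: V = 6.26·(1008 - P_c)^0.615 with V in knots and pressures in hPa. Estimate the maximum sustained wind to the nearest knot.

103 kt

ΔP = 1008 − 913 = 95 mb.
95^0.615 ≈ 16.455.
V ≈ 6.26 × 16.455 ≈ 103.0 kt.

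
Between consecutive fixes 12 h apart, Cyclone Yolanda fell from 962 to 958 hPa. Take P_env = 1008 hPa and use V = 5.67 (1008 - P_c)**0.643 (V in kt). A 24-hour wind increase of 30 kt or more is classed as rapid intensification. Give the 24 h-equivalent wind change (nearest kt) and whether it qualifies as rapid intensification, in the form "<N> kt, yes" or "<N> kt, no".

V₁: ΔP = 46, V ≈ 5.67 × 46^0.643 ≈ 66.49 kt.
V₂: ΔP = 50, V ≈ 5.67 × 50^0.643 ≈ 70.15 kt.
ΔV over 12 h = 3.66 kt → 24 h equivalent = 3.66 × 24/12 ≈ 7.32 kt.
7 kt < 30 kt ⇒ not rapid intensification.

7 kt, no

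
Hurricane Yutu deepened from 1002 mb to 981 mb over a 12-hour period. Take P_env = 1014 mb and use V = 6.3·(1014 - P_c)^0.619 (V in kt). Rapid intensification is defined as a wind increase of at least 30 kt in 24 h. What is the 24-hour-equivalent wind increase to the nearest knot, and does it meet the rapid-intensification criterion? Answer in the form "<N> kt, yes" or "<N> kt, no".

V₁: ΔP = 12, V ≈ 6.3 × 12^0.619 ≈ 29.33 kt.
V₂: ΔP = 33, V ≈ 6.3 × 33^0.619 ≈ 54.87 kt.
ΔV over 12 h = 25.54 kt → 24 h equivalent = 25.54 × 24/12 ≈ 51.08 kt.
51 kt ≥ 30 kt ⇒ rapid intensification.

51 kt, yes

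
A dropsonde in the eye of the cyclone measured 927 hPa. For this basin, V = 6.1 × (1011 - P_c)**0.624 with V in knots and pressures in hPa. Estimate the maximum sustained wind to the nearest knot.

97 kt

ΔP = 1011 − 927 = 84 hPa.
84^0.624 ≈ 15.876.
V ≈ 6.1 × 15.876 ≈ 96.8 kt.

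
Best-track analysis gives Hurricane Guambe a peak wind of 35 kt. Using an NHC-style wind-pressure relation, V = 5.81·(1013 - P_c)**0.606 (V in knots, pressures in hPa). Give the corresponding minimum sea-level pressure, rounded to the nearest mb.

ΔP = (V / 5.81)^(1/0.606) = (35/5.81)^1.650.
35/5.81 = 6.024; 6.024^1.650 ≈ 19.36 mb.
P_c = 1013 − 19.36 = 993.64 ≈ 994 mb.

994 mb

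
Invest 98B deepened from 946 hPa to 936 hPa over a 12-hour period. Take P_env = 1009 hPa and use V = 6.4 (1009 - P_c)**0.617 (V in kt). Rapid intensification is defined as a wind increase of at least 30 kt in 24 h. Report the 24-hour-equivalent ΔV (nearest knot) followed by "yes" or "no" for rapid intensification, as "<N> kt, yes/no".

16 kt, no

V₁: ΔP = 63, V ≈ 6.4 × 63^0.617 ≈ 82.48 kt.
V₂: ΔP = 73, V ≈ 6.4 × 73^0.617 ≈ 90.33 kt.
ΔV over 12 h = 7.85 kt → 24 h equivalent = 7.85 × 24/12 ≈ 15.70 kt.
16 kt < 30 kt ⇒ not rapid intensification.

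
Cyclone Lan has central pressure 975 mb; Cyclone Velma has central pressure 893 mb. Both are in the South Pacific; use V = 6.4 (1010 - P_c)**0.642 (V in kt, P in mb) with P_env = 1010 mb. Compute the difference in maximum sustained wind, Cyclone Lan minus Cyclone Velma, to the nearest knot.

-73 kt

Cyclone Lan: ΔP = 35; V ≈ 6.4 × 35^0.642 ≈ 62.73 kt.
Cyclone Velma: ΔP = 117; V ≈ 6.4 × 117^0.642 ≈ 136.13 kt.
Difference ≈ 62.73 − 136.13 = -73.40 → -73 kt.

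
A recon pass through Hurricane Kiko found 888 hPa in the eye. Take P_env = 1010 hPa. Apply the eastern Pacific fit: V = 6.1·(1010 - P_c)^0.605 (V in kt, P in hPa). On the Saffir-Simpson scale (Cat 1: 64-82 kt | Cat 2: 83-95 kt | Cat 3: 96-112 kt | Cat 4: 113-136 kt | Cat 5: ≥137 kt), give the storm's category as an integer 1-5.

3

ΔP = 1010 − 888 = 122 hPa.
V ≈ 6.1 × 122^0.605 = 6.1 × 18.29 ≈ 112 kt.
112 kt falls in the Category 3 band.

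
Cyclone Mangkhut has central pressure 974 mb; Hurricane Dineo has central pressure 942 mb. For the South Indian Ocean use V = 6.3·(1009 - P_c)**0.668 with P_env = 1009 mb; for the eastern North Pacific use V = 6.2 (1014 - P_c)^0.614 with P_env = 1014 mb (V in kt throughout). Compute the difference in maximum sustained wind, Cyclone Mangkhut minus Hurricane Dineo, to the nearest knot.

Cyclone Mangkhut: ΔP = 35; V ≈ 6.3 × 35^0.668 ≈ 67.73 kt.
Hurricane Dineo: ΔP = 72; V ≈ 6.2 × 72^0.614 ≈ 85.66 kt.
Difference ≈ 67.73 − 85.66 = -17.93 → -18 kt.

-18 kt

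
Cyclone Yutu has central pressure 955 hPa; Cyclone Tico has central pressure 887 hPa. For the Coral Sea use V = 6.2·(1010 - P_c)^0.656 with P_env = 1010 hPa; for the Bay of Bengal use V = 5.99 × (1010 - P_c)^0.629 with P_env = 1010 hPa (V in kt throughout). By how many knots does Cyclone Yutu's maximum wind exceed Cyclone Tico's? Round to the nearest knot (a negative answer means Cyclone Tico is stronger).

Cyclone Yutu: ΔP = 55; V ≈ 6.2 × 55^0.656 ≈ 85.92 kt.
Cyclone Tico: ΔP = 123; V ≈ 5.99 × 123^0.629 ≈ 123.59 kt.
Difference ≈ 85.92 − 123.59 = -37.67 → -38 kt.

-38 kt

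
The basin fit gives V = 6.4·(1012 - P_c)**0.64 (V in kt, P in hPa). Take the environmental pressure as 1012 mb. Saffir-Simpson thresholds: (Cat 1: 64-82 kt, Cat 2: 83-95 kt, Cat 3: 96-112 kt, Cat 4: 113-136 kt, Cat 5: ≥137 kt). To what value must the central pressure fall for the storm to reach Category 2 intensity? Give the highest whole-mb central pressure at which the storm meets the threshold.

Category 2 begins at V = 83 kt.
Required ΔP = (83/6.4)^(1/0.64) = 12.969^1.562 ≈ 54.82 mb.
P_c ≤ 1012 − 54.82 = 957.18, so the highest integer P_c is 957 mb.

957 mb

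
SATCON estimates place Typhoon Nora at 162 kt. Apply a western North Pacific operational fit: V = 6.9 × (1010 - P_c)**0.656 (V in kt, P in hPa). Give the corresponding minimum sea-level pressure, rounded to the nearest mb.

ΔP = (V / 6.9)^(1/0.656) = (162/6.9)^1.524.
162/6.9 = 23.478; 23.478^1.524 ≈ 122.87 mb.
P_c = 1010 − 122.87 = 887.13 ≈ 887 mb.

887 mb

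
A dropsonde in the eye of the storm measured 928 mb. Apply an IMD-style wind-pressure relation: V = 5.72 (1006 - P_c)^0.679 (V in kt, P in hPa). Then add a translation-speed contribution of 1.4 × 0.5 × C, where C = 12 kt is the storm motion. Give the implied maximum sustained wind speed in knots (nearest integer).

119 kt

ΔP = 1006 − 928 = 78 mb.
78^0.679 ≈ 19.263.
V ≈ 5.72 × 19.263 ≈ 110.2 kt.
Translation term: 1.4 × 0.5 × 12 = 8.4 kt.
Corrected V ≈ 118.6 kt → 119 kt.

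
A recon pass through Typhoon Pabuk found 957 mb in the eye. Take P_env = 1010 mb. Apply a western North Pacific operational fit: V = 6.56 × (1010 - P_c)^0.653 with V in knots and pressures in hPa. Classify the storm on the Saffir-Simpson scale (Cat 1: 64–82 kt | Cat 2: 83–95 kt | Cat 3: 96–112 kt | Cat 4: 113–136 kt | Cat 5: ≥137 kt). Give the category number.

2

ΔP = 1010 − 957 = 53 mb.
V ≈ 6.56 × 53^0.653 = 6.56 × 13.36 ≈ 88 kt.
88 kt falls in the Category 2 band.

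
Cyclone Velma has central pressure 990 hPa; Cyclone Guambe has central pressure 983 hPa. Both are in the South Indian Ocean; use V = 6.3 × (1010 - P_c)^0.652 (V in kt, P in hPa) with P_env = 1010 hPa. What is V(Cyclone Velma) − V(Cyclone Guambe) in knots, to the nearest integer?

Cyclone Velma: ΔP = 20; V ≈ 6.3 × 20^0.652 ≈ 44.42 kt.
Cyclone Guambe: ΔP = 27; V ≈ 6.3 × 27^0.652 ≈ 54.02 kt.
Difference ≈ 44.42 − 54.02 = -9.60 → -10 kt.

-10 kt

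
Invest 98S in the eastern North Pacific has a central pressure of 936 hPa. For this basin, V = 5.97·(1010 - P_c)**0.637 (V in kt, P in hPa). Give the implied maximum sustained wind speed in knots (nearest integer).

93 kt

ΔP = 1010 − 936 = 74 hPa.
74^0.637 ≈ 15.513.
V ≈ 5.97 × 15.513 ≈ 92.6 kt.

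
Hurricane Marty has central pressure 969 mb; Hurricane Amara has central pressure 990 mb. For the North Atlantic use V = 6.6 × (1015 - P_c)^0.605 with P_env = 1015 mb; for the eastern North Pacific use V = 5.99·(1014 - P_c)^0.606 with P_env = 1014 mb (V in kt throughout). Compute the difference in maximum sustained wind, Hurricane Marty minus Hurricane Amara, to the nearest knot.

Hurricane Marty: ΔP = 46; V ≈ 6.6 × 46^0.605 ≈ 66.91 kt.
Hurricane Amara: ΔP = 24; V ≈ 5.99 × 24^0.606 ≈ 41.10 kt.
Difference ≈ 66.91 − 41.10 = 25.81 → 26 kt.

26 kt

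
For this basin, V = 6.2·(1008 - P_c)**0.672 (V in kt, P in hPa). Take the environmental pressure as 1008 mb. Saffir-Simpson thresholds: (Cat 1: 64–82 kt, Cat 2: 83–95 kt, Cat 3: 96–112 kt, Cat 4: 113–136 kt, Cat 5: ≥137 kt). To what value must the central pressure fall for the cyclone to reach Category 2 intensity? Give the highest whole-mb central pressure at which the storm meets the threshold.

Category 2 begins at V = 83 kt.
Required ΔP = (83/6.2)^(1/0.672) = 13.387^1.488 ≈ 47.49 mb.
P_c ≤ 1008 − 47.49 = 960.51, so the highest integer P_c is 960 mb.

960 mb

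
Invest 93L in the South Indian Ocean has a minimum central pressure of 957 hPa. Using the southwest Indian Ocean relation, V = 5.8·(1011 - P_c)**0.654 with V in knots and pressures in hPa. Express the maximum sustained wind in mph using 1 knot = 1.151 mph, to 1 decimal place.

ΔP = 1011 − 957 = 54 hPa.
V ≈ 5.8 × 54^0.654 = 5.8 × 13.583 ≈ 78.780 kt.
78.780 × 1.151 ≈ 90.68 mph → 90.7 mph.

90.7 mph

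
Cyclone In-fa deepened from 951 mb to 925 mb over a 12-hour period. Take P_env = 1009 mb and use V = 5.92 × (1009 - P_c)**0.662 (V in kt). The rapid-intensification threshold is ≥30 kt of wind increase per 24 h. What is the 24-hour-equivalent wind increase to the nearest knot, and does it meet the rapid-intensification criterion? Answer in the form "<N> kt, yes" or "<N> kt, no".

V₁: ΔP = 58, V ≈ 5.92 × 58^0.662 ≈ 87.04 kt.
V₂: ΔP = 84, V ≈ 5.92 × 84^0.662 ≈ 111.22 kt.
ΔV over 12 h = 24.18 kt → 24 h equivalent = 24.18 × 24/12 ≈ 48.36 kt.
48 kt ≥ 30 kt ⇒ rapid intensification.

48 kt, yes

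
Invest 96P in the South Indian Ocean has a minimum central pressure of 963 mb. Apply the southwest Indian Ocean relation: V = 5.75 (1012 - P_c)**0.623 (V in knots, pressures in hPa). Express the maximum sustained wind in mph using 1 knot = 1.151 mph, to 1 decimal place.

74.8 mph

ΔP = 1012 − 963 = 49 mb.
V ≈ 5.75 × 49^0.623 = 5.75 × 11.298 ≈ 64.962 kt.
64.962 × 1.151 ≈ 74.77 mph → 74.8 mph.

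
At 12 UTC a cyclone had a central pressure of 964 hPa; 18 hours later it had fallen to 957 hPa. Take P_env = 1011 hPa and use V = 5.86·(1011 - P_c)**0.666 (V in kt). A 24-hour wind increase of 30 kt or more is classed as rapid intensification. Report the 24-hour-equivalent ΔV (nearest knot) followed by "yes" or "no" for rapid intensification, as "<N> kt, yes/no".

V₁: ΔP = 47, V ≈ 5.86 × 47^0.666 ≈ 76.12 kt.
V₂: ΔP = 54, V ≈ 5.86 × 54^0.666 ≈ 83.50 kt.
ΔV over 18 h = 7.38 kt → 24 h equivalent = 7.38 × 24/18 ≈ 9.84 kt.
10 kt < 30 kt ⇒ not rapid intensification.

10 kt, no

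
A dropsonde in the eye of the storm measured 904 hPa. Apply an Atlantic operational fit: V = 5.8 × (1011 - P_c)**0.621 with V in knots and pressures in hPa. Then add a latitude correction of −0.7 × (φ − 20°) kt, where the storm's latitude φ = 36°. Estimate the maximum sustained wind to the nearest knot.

ΔP = 1011 − 904 = 107 hPa.
107^0.621 ≈ 18.207.
V ≈ 5.8 × 18.207 ≈ 105.6 kt.
Latitude correction: −0.7 × (36 − 20) = -11.2 kt.
Corrected V ≈ 94.4 kt → 94 kt.

94 kt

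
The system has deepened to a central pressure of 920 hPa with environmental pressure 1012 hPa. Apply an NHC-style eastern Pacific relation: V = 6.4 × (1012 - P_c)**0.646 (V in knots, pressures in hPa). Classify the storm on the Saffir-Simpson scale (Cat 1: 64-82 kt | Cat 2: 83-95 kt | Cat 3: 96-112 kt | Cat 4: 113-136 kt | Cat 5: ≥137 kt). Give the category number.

ΔP = 1012 − 920 = 92 hPa.
V ≈ 6.4 × 92^0.646 = 6.4 × 18.56 ≈ 119 kt.
119 kt falls in the Category 4 band.

4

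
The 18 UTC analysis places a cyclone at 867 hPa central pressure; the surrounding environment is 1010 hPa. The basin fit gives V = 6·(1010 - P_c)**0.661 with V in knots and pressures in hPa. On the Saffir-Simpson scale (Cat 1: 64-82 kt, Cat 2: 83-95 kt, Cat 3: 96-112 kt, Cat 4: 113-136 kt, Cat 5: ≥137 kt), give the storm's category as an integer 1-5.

ΔP = 1010 − 867 = 143 hPa.
V ≈ 6 × 143^0.661 = 6 × 26.59 ≈ 160 kt.
160 kt falls in the Category 5 band.

5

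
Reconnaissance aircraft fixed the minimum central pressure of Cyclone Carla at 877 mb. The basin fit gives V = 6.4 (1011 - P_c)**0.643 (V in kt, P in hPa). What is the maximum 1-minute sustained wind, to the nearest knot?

ΔP = 1011 − 877 = 134 mb.
134^0.643 ≈ 23.320.
V ≈ 6.4 × 23.320 ≈ 149.2 kt.

149 kt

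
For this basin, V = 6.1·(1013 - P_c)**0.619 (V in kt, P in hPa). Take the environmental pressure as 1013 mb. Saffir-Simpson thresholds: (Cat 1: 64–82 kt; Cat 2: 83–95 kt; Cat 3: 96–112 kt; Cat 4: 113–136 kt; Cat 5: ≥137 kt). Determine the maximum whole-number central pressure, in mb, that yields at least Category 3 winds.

Category 3 begins at V = 96 kt.
Required ΔP = (96/6.1)^(1/0.619) = 15.738^1.616 ≈ 85.84 mb.
P_c ≤ 1013 − 85.84 = 927.16, so the highest integer P_c is 927 mb.

927 mb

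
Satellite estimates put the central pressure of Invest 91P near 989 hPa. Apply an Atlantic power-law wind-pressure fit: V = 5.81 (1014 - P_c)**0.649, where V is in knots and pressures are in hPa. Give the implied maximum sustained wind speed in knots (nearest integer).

ΔP = 1014 − 989 = 25 hPa.
25^0.649 ≈ 8.077.
V ≈ 5.81 × 8.077 ≈ 46.9 kt.

47 kt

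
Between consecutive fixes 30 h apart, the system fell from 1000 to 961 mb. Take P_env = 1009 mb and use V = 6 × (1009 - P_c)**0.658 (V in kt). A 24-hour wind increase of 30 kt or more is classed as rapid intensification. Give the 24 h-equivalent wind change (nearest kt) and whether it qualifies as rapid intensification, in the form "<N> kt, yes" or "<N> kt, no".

V₁: ΔP = 9, V ≈ 6 × 9^0.658 ≈ 25.47 kt.
V₂: ΔP = 48, V ≈ 6 × 48^0.658 ≈ 76.63 kt.
ΔV over 30 h = 51.16 kt → 24 h equivalent = 51.16 × 24/30 ≈ 40.93 kt.
41 kt ≥ 30 kt ⇒ rapid intensification.

41 kt, yes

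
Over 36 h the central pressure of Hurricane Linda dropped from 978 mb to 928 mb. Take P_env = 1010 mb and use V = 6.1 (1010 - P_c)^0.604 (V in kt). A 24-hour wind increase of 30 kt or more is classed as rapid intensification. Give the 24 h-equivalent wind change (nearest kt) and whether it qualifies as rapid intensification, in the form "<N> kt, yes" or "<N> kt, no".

V₁: ΔP = 32, V ≈ 6.1 × 32^0.604 ≈ 49.48 kt.
V₂: ΔP = 82, V ≈ 6.1 × 82^0.604 ≈ 87.35 kt.
ΔV over 36 h = 37.87 kt → 24 h equivalent = 37.87 × 24/36 ≈ 25.25 kt.
25 kt < 30 kt ⇒ not rapid intensification.

25 kt, no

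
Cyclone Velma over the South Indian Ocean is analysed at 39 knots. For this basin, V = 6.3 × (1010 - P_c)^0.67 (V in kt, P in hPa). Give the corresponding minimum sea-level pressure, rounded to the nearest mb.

995 mb

ΔP = (V / 6.3)^(1/0.67) = (39/6.3)^1.493.
39/6.3 = 6.190; 6.190^1.493 ≈ 15.19 mb.
P_c = 1010 − 15.19 = 994.81 ≈ 995 mb.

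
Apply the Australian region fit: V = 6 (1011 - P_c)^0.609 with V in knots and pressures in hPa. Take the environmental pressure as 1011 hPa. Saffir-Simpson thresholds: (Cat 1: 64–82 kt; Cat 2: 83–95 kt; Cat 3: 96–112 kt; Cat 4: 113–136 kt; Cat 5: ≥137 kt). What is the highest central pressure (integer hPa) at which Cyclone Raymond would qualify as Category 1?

Category 1 begins at V = 64 kt.
Required ΔP = (64/6)^(1/0.609) = 10.667^1.642 ≈ 48.76 hPa.
P_c ≤ 1011 − 48.76 = 962.24, so the highest integer P_c is 962 hPa.

962 hPa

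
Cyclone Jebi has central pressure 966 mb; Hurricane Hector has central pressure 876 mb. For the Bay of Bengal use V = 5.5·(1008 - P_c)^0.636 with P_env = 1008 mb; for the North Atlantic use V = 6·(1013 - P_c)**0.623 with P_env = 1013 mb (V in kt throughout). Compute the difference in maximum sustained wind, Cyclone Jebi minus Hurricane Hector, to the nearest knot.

Cyclone Jebi: ΔP = 42; V ≈ 5.5 × 42^0.636 ≈ 59.26 kt.
Hurricane Hector: ΔP = 137; V ≈ 6 × 137^0.623 ≈ 128.63 kt.
Difference ≈ 59.26 − 128.63 = -69.37 → -69 kt.

-69 kt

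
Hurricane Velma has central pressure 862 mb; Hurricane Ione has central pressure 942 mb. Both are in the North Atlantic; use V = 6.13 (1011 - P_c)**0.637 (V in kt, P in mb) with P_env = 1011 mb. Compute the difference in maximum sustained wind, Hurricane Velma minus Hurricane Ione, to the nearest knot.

Hurricane Velma: ΔP = 149; V ≈ 6.13 × 149^0.637 ≈ 148.52 kt.
Hurricane Ione: ΔP = 69; V ≈ 6.13 × 69^0.637 ≈ 90.95 kt.
Difference ≈ 148.52 − 90.95 = 57.57 → 58 kt.

58 kt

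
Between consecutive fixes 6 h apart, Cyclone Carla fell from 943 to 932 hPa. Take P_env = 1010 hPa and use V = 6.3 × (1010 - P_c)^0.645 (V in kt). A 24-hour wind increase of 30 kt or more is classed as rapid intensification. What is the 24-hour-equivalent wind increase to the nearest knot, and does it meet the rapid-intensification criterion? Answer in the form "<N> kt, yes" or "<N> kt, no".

V₁: ΔP = 67, V ≈ 6.3 × 67^0.645 ≈ 94.88 kt.
V₂: ΔP = 78, V ≈ 6.3 × 78^0.645 ≈ 104.65 kt.
ΔV over 6 h = 9.77 kt → 24 h equivalent = 9.77 × 24/6 ≈ 39.08 kt.
39 kt ≥ 30 kt ⇒ rapid intensification.

39 kt, yes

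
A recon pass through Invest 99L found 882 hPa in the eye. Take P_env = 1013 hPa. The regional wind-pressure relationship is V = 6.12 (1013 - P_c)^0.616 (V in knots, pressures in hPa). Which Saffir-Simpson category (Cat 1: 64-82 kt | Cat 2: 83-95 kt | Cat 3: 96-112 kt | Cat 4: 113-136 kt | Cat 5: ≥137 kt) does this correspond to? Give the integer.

ΔP = 1013 − 882 = 131 hPa.
V ≈ 6.12 × 131^0.616 = 6.12 × 20.15 ≈ 123 kt.
123 kt falls in the Category 4 band.

4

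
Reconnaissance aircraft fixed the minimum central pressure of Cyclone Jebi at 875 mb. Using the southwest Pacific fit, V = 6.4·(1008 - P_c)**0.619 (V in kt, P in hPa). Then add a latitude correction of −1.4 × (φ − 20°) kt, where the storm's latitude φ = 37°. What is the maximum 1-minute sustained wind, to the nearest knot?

108 kt

ΔP = 1008 − 875 = 133 mb.
133^0.619 ≈ 20.638.
V ≈ 6.4 × 20.638 ≈ 132.1 kt.
Latitude correction: −1.4 × (37 − 20) = -23.8 kt.
Corrected V ≈ 108.3 kt → 108 kt.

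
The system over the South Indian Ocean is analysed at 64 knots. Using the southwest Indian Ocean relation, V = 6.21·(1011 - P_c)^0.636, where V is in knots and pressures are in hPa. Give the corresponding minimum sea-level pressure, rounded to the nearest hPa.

972 hPa

ΔP = (V / 6.21)^(1/0.636) = (64/6.21)^1.572.
64/6.21 = 10.306; 10.306^1.572 ≈ 39.17 hPa.
P_c = 1011 − 39.17 = 971.83 ≈ 972 hPa.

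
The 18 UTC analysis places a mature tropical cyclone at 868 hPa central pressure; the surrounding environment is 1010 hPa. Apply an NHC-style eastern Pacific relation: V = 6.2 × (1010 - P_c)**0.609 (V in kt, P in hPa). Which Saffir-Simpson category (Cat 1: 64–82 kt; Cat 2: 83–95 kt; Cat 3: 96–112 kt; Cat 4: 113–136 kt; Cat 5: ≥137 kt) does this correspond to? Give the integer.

ΔP = 1010 − 868 = 142 hPa.
V ≈ 6.2 × 142^0.609 = 6.2 × 20.45 ≈ 127 kt.
127 kt falls in the Category 4 band.

4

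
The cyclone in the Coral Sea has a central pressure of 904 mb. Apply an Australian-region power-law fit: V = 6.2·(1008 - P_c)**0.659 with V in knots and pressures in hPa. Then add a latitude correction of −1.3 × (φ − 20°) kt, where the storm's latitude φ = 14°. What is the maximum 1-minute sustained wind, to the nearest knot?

ΔP = 1008 − 904 = 104 mb.
104^0.659 ≈ 21.342.
V ≈ 6.2 × 21.342 ≈ 132.3 kt.
Latitude correction: −1.3 × (14 − 20) = 7.8 kt.
Corrected V ≈ 140.1 kt → 140 kt.

140 kt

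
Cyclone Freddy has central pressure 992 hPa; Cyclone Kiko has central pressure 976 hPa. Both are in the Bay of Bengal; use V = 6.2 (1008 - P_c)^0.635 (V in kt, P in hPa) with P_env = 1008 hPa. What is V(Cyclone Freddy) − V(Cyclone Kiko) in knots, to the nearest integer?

Cyclone Freddy: ΔP = 16; V ≈ 6.2 × 16^0.635 ≈ 36.06 kt.
Cyclone Kiko: ΔP = 32; V ≈ 6.2 × 32^0.635 ≈ 56.00 kt.
Difference ≈ 36.06 − 56.00 = -19.94 → -20 kt.

-20 kt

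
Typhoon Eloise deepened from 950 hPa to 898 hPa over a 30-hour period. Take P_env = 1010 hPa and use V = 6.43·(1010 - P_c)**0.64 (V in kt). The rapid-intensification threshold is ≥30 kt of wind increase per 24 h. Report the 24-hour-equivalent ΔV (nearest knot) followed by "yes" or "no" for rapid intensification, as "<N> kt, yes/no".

V₁: ΔP = 60, V ≈ 6.43 × 60^0.64 ≈ 88.35 kt.
V₂: ΔP = 112, V ≈ 6.43 × 112^0.64 ≈ 131.74 kt.
ΔV over 30 h = 43.39 kt → 24 h equivalent = 43.39 × 24/30 ≈ 34.71 kt.
35 kt ≥ 30 kt ⇒ rapid intensification.

35 kt, yes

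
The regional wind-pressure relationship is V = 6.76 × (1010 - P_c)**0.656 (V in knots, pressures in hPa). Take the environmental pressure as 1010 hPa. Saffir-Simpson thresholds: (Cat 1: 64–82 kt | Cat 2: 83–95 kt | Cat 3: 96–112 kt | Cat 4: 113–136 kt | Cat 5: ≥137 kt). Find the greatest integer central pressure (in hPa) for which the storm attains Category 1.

Category 1 begins at V = 64 kt.
Required ΔP = (64/6.76)^(1/0.656) = 9.467^1.524 ≈ 30.77 hPa.
P_c ≤ 1010 − 30.77 = 979.23, so the highest integer P_c is 979 hPa.

979 hPa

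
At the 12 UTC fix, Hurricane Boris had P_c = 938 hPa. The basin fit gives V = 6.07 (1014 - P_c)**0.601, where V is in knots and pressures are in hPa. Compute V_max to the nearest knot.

82 kt

ΔP = 1014 − 938 = 76 hPa.
76^0.601 ≈ 13.501.
V ≈ 6.07 × 13.501 ≈ 82.0 kt.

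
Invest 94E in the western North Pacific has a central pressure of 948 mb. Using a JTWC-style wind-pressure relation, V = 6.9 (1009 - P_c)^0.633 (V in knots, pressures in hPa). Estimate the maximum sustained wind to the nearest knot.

93 kt

ΔP = 1009 − 948 = 61 mb.
61^0.633 ≈ 13.493.
V ≈ 6.9 × 13.493 ≈ 93.1 kt.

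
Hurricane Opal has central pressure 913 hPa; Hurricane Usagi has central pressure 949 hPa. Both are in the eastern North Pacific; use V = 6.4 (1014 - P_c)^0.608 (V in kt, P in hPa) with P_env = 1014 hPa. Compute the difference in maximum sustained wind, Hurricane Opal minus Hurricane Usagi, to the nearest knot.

25 kt

Hurricane Opal: ΔP = 101; V ≈ 6.4 × 101^0.608 ≈ 105.88 kt.
Hurricane Usagi: ΔP = 65; V ≈ 6.4 × 65^0.608 ≈ 80.99 kt.
Difference ≈ 105.88 − 80.99 = 24.89 → 25 kt.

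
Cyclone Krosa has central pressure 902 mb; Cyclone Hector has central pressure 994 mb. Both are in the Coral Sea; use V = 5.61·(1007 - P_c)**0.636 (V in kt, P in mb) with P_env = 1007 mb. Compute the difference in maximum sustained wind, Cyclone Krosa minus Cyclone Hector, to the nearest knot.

Cyclone Krosa: ΔP = 105; V ≈ 5.61 × 105^0.636 ≈ 108.25 kt.
Cyclone Hector: ΔP = 13; V ≈ 5.61 × 13^0.636 ≈ 28.67 kt.
Difference ≈ 108.25 − 28.67 = 79.58 → 80 kt.

80 kt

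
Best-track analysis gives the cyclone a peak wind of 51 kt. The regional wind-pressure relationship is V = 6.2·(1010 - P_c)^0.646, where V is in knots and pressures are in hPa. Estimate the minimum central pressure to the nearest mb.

984 mb

ΔP = (V / 6.2)^(1/0.646) = (51/6.2)^1.548.
51/6.2 = 8.226; 8.226^1.548 ≈ 26.10 mb.
P_c = 1010 − 26.10 = 983.90 ≈ 984 mb.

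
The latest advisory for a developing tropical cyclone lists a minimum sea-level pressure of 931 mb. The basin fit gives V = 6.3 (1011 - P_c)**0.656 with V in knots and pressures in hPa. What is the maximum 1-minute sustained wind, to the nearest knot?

112 kt

ΔP = 1011 − 931 = 80 mb.
80^0.656 ≈ 17.719.
V ≈ 6.3 × 17.719 ≈ 111.6 kt.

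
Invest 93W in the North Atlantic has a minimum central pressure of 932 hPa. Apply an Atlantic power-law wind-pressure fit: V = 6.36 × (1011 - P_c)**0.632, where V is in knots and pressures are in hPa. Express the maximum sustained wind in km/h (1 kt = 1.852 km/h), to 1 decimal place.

ΔP = 1011 − 932 = 79 hPa.
V ≈ 6.36 × 79^0.632 = 6.36 × 15.823 ≈ 100.637 kt.
100.637 × 1.852 ≈ 186.38 km/h → 186.4 km/h.

186.4 km/h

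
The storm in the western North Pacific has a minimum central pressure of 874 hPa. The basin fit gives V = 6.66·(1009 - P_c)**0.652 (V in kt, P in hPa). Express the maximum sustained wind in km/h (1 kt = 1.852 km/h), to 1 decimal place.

302.1 km/h

ΔP = 1009 − 874 = 135 hPa.
V ≈ 6.66 × 135^0.652 = 6.66 × 24.489 ≈ 163.099 kt.
163.099 × 1.852 ≈ 302.06 km/h → 302.1 km/h.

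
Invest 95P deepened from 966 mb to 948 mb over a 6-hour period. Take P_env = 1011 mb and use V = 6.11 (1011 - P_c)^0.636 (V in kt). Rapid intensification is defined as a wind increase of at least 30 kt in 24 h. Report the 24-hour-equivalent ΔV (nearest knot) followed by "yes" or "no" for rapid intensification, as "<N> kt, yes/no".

66 kt, yes

V₁: ΔP = 45, V ≈ 6.11 × 45^0.636 ≈ 68.78 kt.
V₂: ΔP = 63, V ≈ 6.11 × 63^0.636 ≈ 85.20 kt.
ΔV over 6 h = 16.42 kt → 24 h equivalent = 16.42 × 24/6 ≈ 65.68 kt.
66 kt ≥ 30 kt ⇒ rapid intensification.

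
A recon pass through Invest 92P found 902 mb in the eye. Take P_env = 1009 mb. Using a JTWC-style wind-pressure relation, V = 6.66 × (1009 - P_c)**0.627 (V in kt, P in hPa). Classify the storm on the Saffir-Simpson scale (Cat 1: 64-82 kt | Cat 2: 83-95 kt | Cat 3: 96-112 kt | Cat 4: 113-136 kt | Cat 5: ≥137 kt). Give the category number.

4

ΔP = 1009 − 902 = 107 mb.
V ≈ 6.66 × 107^0.627 = 6.66 × 18.73 ≈ 125 kt.
125 kt falls in the Category 4 band.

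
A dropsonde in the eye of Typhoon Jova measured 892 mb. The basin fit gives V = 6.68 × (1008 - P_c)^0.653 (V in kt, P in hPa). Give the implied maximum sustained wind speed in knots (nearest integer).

ΔP = 1008 − 892 = 116 mb.
116^0.653 ≈ 22.289.
V ≈ 6.68 × 22.289 ≈ 148.9 kt.

149 kt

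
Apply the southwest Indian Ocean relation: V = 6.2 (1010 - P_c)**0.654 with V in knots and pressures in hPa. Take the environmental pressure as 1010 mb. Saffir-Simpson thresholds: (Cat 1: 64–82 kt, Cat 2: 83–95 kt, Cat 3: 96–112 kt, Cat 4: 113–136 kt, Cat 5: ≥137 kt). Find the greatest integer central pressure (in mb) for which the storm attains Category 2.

957 mb

Category 2 begins at V = 83 kt.
Required ΔP = (83/6.2)^(1/0.654) = 13.387^1.529 ≈ 52.82 mb.
P_c ≤ 1010 − 52.82 = 957.18, so the highest integer P_c is 957 mb.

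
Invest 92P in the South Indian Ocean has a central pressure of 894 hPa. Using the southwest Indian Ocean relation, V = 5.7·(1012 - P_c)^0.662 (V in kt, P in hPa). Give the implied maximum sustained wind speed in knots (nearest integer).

134 kt

ΔP = 1012 − 894 = 118 hPa.
118^0.662 ≈ 23.528.
V ≈ 5.7 × 23.528 ≈ 134.1 kt.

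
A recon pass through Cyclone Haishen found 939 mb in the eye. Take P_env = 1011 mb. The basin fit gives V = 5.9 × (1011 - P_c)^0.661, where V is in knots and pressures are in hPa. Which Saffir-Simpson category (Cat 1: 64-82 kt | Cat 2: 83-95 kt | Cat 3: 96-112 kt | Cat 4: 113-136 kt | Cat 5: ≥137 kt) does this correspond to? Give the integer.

3

ΔP = 1011 − 939 = 72 mb.
V ≈ 5.9 × 72^0.661 = 5.9 × 16.89 ≈ 100 kt.
100 kt falls in the Category 3 band.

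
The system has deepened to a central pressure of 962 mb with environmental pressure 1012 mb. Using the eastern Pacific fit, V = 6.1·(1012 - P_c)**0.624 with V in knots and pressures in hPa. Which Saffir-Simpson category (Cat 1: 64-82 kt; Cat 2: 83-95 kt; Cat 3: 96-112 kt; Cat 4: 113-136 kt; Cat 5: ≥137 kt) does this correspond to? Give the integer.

ΔP = 1012 − 962 = 50 mb.
V ≈ 6.1 × 50^0.624 = 6.1 × 11.49 ≈ 70 kt.
70 kt falls in the Category 1 band.

1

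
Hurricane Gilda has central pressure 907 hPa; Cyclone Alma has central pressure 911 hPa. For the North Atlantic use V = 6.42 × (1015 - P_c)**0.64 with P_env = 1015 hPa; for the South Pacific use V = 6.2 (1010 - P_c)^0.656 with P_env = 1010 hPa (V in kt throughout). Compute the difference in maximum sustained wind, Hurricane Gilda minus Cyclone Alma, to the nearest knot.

2 kt

Hurricane Gilda: ΔP = 108; V ≈ 6.42 × 108^0.64 ≈ 128.51 kt.
Cyclone Alma: ΔP = 99; V ≈ 6.2 × 99^0.656 ≈ 126.34 kt.
Difference ≈ 128.51 − 126.34 = 2.17 → 2 kt.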